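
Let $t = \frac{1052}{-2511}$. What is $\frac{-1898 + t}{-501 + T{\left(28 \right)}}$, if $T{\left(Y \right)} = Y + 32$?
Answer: $\frac{680990}{158193} \approx 4.3048$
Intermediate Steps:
$T{\left(Y \right)} = 32 + Y$
$t = - \frac{1052}{2511}$ ($t = 1052 \left(- \frac{1}{2511}\right) = - \frac{1052}{2511} \approx -0.41896$)
$\frac{-1898 + t}{-501 + T{\left(28 \right)}} = \frac{-1898 - \frac{1052}{2511}}{-501 + \left(32 + 28\right)} = - \frac{4766930}{2511 \left(-501 + 60\right)} = - \frac{4766930}{2511 \left(-441\right)} = \left(- \frac{4766930}{2511}\right) \left(- \frac{1}{441}\right) = \frac{680990}{158193}$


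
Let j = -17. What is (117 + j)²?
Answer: 10000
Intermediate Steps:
(117 + j)² = (117 - 17)² = 100² = 10000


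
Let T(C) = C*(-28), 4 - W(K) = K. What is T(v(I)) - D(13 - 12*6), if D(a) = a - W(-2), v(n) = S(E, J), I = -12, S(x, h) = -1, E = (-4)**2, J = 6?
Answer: 93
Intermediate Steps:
E = 16
W(K) = 4 - K
v(n) = -1
T(C) = -28*C
D(a) = -6 + a (D(a) = a - (4 - 1*(-2)) = a - (4 + 2) = a - 1*6 = a - 6 = -6 + a)
T(v(I)) - D(13 - 12*6) = -28*(-1) - (-6 + (13 - 12*6)) = 28 - (-6 + (13 - 72)) = 28 - (-6 - 59) = 28 - 1*(-65) = 28 + 65 = 93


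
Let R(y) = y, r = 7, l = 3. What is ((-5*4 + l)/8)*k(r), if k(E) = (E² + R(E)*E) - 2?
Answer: -204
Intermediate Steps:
k(E) = -2 + 2*E² (k(E) = (E² + E*E) - 2 = (E² + E²) - 2 = 2*E² - 2 = -2 + 2*E²)
((-5*4 + l)/8)*k(r) = ((-5*4 + 3)/8)*(-2 + 2*7²) = ((-20 + 3)*(⅛))*(-2 + 2*49) = (-17*⅛)*(-2 + 98) = -17/8*96 = -204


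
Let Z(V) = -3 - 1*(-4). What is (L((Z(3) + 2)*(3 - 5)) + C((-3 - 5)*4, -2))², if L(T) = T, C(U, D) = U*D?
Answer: 3364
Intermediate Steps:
C(U, D) = D*U
Z(V) = 1 (Z(V) = -3 + 4 = 1)
(L((Z(3) + 2)*(3 - 5)) + C((-3 - 5)*4, -2))² = ((1 + 2)*(3 - 5) - 2*(-3 - 5)*4)² = (3*(-2) - (-16)*4)² = (-6 - 2*(-32))² = (-6 + 64)² = 58² = 3364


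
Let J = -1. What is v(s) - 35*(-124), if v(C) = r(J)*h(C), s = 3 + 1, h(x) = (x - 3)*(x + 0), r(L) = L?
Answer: 4336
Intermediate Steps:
h(x) = x*(-3 + x) (h(x) = (-3 + x)*x = x*(-3 + x))
s = 4
v(C) = -C*(-3 + C)
v(s) - 35*(-124) = 4*(3 - 1*4) - 35*(-124) = 4*(3 - 4) + 4340 = 4*(-1) + 4340 = -4 + 4340 = 4336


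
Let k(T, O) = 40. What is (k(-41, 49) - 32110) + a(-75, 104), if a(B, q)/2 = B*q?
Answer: -47670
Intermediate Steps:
a(B, q) = 2*B*q (a(B, q) = 2*(B*q) = 2*B*q)
(k(-41, 49) - 32110) + a(-75, 104) = (40 - 32110) + 2*(-75)*104 = -32070 - 15600 = -47670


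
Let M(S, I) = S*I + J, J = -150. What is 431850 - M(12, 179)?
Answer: 429852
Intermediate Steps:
M(S, I) = -150 + I*S (M(S, I) = S*I - 150 = I*S - 150 = -150 + I*S)
431850 - M(12, 179) = 431850 - (-150 + 179*12) = 431850 - (-150 + 2148) = 431850 - 1*1998 = 431850 - 1998 = 429852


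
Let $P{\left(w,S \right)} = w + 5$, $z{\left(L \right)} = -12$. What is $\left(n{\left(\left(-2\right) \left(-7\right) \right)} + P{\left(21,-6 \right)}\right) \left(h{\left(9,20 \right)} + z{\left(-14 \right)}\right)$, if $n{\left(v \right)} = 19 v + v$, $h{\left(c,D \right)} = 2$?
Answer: $-3060$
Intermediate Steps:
$P{\left(w,S \right)} = 5 + w$
$n{\left(v \right)} = 20 v$
$\left(n{\left(\left(-2\right) \left(-7\right) \right)} + P{\left(21,-6 \right)}\right) \left(h{\left(9,20 \right)} + z{\left(-14 \right)}\right) = \left(20 \left(\left(-2\right) \left(-7\right)\right) + \left(5 + 21\right)\right) \left(2 - 12\right) = \left(20 \cdot 14 + 26\right) \left(-10\right) = \left(280 + 26\right) \left(-10\right) = 306 \left(-10\right) = -3060$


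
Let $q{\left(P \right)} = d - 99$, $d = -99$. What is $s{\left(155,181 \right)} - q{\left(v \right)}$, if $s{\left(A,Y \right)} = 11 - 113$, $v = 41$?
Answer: $96$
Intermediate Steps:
$s{\left(A,Y \right)} = -102$ ($s{\left(A,Y \right)} = 11 - 113 = -102$)
$q{\left(P \right)} = -198$ ($q{\left(P \right)} = -99 - 99 = -198$)
$s{\left(155,181 \right)} - q{\left(v \right)} = -102 - -198 = -102 + 198 = 96$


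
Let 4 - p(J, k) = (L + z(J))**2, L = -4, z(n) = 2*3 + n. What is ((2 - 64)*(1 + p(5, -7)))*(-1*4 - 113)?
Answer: -319176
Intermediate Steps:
z(n) = 6 + n
p(J, k) = 4 - (2 + J)**2 (p(J, k) = 4 - (-4 + (6 + J))**2 = 4 - (2 + J)**2)
((2 - 64)*(1 + p(5, -7)))*(-1*4 - 113) = ((2 - 64)*(1 + (4 - (2 + 5)**2)))*(-1*4 - 113) = (-62*(1 + (4 - 1*7**2)))*(-4 - 113) = -62*(1 + (4 - 1*49))*(-117) = -62*(1 + (4 - 49))*(-117) = -62*(1 - 45)*(-117) = -62*(-44)*(-117) = 2728*(-117) = -319176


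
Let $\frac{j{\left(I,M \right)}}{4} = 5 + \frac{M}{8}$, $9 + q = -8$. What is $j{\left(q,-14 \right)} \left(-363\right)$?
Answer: $-4719$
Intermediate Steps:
$q = -17$ ($q = -9 - 8 = -17$)
$j{\left(I,M \right)} = 20 + \frac{M}{2}$ ($j{\left(I,M \right)} = 4 \left(5 + \frac{M}{8}\right) = 20 + \frac{M}{2}$)
$j{\left(q,-14 \right)} \left(-363\right) = \left(20 + \frac{1}{2} \left(-14\right)\right) \left(-363\right) = \left(20 - 7\right) \left(-363\right) = 13 \left(-363\right) = -4719$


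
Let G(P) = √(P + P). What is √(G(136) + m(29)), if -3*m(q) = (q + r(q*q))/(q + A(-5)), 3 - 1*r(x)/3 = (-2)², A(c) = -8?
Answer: √(-182 + 1764*√17)/21 ≈ 4.0100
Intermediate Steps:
G(P) = √2*√P (G(P) = √(2*P) = √2*√P)
r(x) = -3 (r(x) = 9 - 3*(-2)² = 9 - 3*4 = 9 - 12 = -3)
m(q) = -(-3 + q)/(3*(-8 + q)) (m(q) = -(q - 3)/(3*(q - 8)) = -(-3 + q)/(3*(-8 + q)))
√(G(136) + m(29)) = √(√2*√136 + (3 - 1*29)/(3*(-8 + 29))) = √(√2*(2*√34) + (⅓)*(3 - 29)/21) = √(4*√17 + (⅓)*(1/21)*(-26)) = √(4*√17 - 26/63) = √(-26/63 + 4*√17)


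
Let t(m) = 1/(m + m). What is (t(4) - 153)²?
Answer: 1495729/64 ≈ 23371.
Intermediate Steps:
t(m) = 1/(2*m)
(t(4) - 153)² = ((½)/4 - 153)² = ((½)*(¼) - 153)² = (⅛ - 153)² = (-1223/8)² = 1495729/64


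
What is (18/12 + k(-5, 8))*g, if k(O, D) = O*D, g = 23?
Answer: -1771/2 ≈ -885.50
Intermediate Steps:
k(O, D) = D*O
(18/12 + k(-5, 8))*g = (18/12 + 8*(-5))*23 = (18*(1/12) - 40)*23 = (3/2 - 40)*23 = -77/2*23 = -1771/2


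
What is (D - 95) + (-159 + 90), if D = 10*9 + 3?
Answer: -71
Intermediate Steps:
D = 93 (D = 90 + 3 = 93)
(D - 95) + (-159 + 90) = (93 - 95) + (-159 + 90) = -2 - 69 = -71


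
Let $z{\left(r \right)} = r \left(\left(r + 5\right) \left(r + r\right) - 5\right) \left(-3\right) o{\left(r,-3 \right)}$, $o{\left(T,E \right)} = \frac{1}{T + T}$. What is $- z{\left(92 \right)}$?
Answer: $\frac{53529}{2} \approx 26765.0$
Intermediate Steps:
$o{\left(T,E \right)} = \frac{1}{2 T}$
$z{\left(r \right)} = \frac{15}{2} - 3 r \left(5 + r\right)$ ($z{\left(r \right)} = r \left(\left(r + 5\right) \left(r + r\right) - 5\right) \left(-3\right) \frac{1}{2 r} = r \left(\left(5 + r\right) 2 r - 5\right) \left(-3\right) \frac{1}{2 r} = r \left(2 r \left(5 + r\right) - 5\right) \left(-3\right) \frac{1}{2 r} = r \left(-5 + 2 r \left(5 + r\right)\right) \left(-3\right) \frac{1}{2 r} = r \left(15 - 6 r \left(5 + r\right)\right) \frac{1}{2 r} = \frac{15}{2} - 3 r \left(5 + r\right)$)
$- z{\left(92 \right)} = - (\frac{15}{2} - 1380 - 3 \cdot 92^{2}) = - (\frac{15}{2} - 1380 - 25392) = \left(-1\right) \left(- \frac{53529}{2}\right) = \frac{53529}{2}$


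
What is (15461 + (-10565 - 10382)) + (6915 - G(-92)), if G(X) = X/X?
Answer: 1428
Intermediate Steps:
G(X) = 1
(15461 + (-10565 - 10382)) + (6915 - G(-92)) = (15461 + (-10565 - 10382)) + (6915 - 1*1) = (15461 - 20947) + (6915 - 1) = -5486 + 6914 = 1428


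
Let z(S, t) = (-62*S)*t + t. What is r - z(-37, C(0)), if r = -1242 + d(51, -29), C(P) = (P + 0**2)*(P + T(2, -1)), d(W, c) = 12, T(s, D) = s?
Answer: -1230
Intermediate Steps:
C(P) = P*(2 + P) (C(P) = (P + 0**2)*(P + 2) = (P + 0)*(2 + P) = P*(2 + P))
z(S, t) = t - 62*S*t (z(S, t) = -62*S*t + t = t - 62*S*t)
r = -1230 (r = -1242 + 12 = -1230)
r - z(-37, C(0)) = -1230 - 0*(2 + 0)*(1 - 62*(-37)) = -1230 - 0*2*(1 + 2294) = -1230 - 0*2295 = -1230 - 1*0 = -1230 + 0 = -1230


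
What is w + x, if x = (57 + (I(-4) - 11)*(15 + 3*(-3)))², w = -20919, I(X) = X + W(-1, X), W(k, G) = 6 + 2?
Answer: -20694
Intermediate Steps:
W(k, G) = 8
I(X) = 8 + X (I(X) = X + 8 = 8 + X)
x = 225 (x = (57 + ((8 - 4) - 11)*(15 + 3*(-3)))² = (57 + (4 - 11)*(15 - 9))² = (57 - 7*6)² = (57 - 42)² = 15² = 225)
w + x = -20919 + 225 = -20694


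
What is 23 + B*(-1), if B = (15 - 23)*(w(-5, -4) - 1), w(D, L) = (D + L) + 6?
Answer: -9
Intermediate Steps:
w(D, L) = 6 + D + L
B = 32 (B = (15 - 23)*((6 - 5 - 4) - 1) = -8*(-3 - 1) = -8*(-4) = 32)
23 + B*(-1) = 23 + 32*(-1) = 23 - 32 = -9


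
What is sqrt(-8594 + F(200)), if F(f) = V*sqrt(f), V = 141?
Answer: sqrt(-8594 + 1410*sqrt(2)) ≈ 81.24*I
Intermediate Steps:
F(f) = 141*sqrt(f)
sqrt(-8594 + F(200)) = sqrt(-8594 + 141*sqrt(200)) = sqrt(-8594 + 141*(10*sqrt(2))) = sqrt(-8594 + 1410*sqrt(2))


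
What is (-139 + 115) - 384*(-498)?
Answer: 191208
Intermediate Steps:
(-139 + 115) - 384*(-498) = -24 + 191232 = 191208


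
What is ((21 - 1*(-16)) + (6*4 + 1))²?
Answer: 3844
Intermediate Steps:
((21 - 1*(-16)) + (6*4 + 1))² = ((21 + 16) + (24 + 1))² = (37 + 25)² = 62² = 3844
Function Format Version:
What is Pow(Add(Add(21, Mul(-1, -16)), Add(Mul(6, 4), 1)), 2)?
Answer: 3844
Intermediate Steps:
Pow(Add(Add(21, Mul(-1, -16)), Add(Mul(6, 4), 1)), 2) = Pow(Add(Add(21, 16), Add(24, 1)), 2) = Pow(Add(37, 25), 2) = Pow(62, 2) = 3844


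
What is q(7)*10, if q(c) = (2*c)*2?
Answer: 280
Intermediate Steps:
q(c) = 4*c
q(7)*10 = (4*7)*10 = 28*10 = 280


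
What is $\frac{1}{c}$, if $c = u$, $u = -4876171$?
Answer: $- \frac{1}{4876171} \approx -2.0508 \cdot 10^{-7}$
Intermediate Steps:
$c = -4876171$
$\frac{1}{c} = \frac{1}{-4876171} = - \frac{1}{4876171}$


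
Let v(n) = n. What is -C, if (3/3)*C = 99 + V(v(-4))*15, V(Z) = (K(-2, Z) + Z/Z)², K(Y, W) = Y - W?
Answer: -234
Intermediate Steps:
V(Z) = (-1 - Z)² (V(Z) = ((-2 - Z) + Z/Z)² = ((-2 - Z) + 1)² = (-1 - Z)²)
C = 234 (C = 99 + (1 - 4)²*15 = 99 + (-3)²*15 = 99 + 9*15 = 99 + 135 = 234)
-C = -1*234 = -234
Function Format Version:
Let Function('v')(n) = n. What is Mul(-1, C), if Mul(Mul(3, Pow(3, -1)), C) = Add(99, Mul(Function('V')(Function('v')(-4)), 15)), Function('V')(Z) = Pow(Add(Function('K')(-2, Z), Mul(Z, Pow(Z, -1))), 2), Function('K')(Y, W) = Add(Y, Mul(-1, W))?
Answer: -234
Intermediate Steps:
Function('V')(Z) = Pow(Add(-1, Mul(-1, Z)), 2) (Function('V')(Z) = Pow(Add(Add(-2, Mul(-1, Z)), Mul(Z, Pow(Z, -1))), 2) = Pow(Add(Add(-2, Mul(-1, Z)), 1), 2) = Pow(Add(-1, Mul(-1, Z)), 2))
C = 234 (C = Add(99, Mul(Pow(Add(1, -4), 2), 15)) = Add(99, Mul(Pow(-3, 2), 15)) = Add(99, Mul(9, 15)) = Add(99, 135) = 234)
Mul(-1, C) = Mul(-1, 234) = -234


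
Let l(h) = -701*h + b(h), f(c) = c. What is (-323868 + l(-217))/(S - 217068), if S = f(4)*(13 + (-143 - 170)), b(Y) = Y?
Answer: 42992/54567 ≈ 0.78788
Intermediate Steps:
l(h) = -700*h (l(h) = -701*h + h = -700*h)
S = -1200 (S = 4*(13 + (-143 - 170)) = 4*(13 - 313) = 4*(-300) = -1200)
(-323868 + l(-217))/(S - 217068) = (-323868 - 700*(-217))/(-1200 - 217068) = (-323868 + 151900)/(-218268) = -171968*(-1/218268) = 42992/54567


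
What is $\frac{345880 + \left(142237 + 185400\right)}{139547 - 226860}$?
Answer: $- \frac{673517}{87313} \approx -7.7138$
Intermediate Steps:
$\frac{345880 + \left(142237 + 185400\right)}{139547 - 226860} = \frac{345880 + 327637}{-87313} = 673517 \left(- \frac{1}{87313}\right) = - \frac{673517}{87313}$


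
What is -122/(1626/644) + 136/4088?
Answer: -20060303/415443 ≈ -48.287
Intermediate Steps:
-122/(1626/644) + 136/4088 = -122/(1626*(1/644)) + 136*(1/4088) = -122/813/322 + 17/511 = -122*322/813 + 17/511 = -39284/813 + 17/511 = -20060303/415443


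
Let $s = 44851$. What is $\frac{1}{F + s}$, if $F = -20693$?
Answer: $\frac{1}{24158} \approx 4.1394 \cdot 10^{-5}$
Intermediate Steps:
$\frac{1}{F + s} = \frac{1}{-20693 + 44851} = \frac{1}{24158}$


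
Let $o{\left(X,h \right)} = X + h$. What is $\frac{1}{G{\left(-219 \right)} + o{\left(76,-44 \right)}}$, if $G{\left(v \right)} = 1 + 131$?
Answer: $\frac{1}{164} \approx 0.0060976$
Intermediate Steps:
$G{\left(v \right)} = 132$
$\frac{1}{G{\left(-219 \right)} + o{\left(76,-44 \right)}} = \frac{1}{132 + \left(76 - 44\right)} = \frac{1}{132 + 32} = \frac{1}{164}$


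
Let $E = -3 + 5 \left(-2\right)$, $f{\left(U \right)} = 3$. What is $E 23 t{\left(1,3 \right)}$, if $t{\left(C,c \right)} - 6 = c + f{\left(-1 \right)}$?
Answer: $-3588$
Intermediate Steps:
$t{\left(C,c \right)} = 9 + c$ ($t{\left(C,c \right)} = 6 + \left(c + 3\right) = 6 + \left(3 + c\right) = 9 + c$)
$E = -13$ ($E = -3 - 10 = -13$)
$E 23 t{\left(1,3 \right)} = \left(-13\right) 23 \left(9 + 3\right) = \left(-299\right) 12 = -3588$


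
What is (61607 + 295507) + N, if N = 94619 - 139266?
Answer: 312467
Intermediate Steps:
N = -44647
(61607 + 295507) + N = (61607 + 295507) - 44647 = 357114 - 44647 = 312467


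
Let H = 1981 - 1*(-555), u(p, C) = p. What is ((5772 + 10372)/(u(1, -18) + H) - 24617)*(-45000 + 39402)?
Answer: 349523361630/2537 ≈ 1.3777e+8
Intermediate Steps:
H = 2536 (H = 1981 + 555 = 2536)
((5772 + 10372)/(u(1, -18) + H) - 24617)*(-45000 + 39402) = ((5772 + 10372)/(1 + 2536) - 24617)*(-45000 + 39402) = (16144/2537 - 24617)*(-5598) = -62437185/2537*(-5598) = 349523361630/2537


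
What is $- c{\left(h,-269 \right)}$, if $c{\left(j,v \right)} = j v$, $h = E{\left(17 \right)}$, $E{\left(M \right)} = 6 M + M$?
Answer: $32011$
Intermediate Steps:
$E{\left(M \right)} = 7 M$
$h = 119$ ($h = 7 \cdot 17 = 119$)
$- c{\left(h,-269 \right)} = - 119 \left(-269\right) = \left(-1\right) \left(-32011\right) = 32011$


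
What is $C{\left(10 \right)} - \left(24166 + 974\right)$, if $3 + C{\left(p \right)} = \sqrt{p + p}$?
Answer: $-25143 + 2 \sqrt{5} \approx -25139.0$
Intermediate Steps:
$C{\left(p \right)} = -3 + \sqrt{2} \sqrt{p}$ ($C{\left(p \right)} = -3 + \sqrt{p + p} = -3 + \sqrt{2 p} = -3 + \sqrt{2} \sqrt{p}$)
$C{\left(10 \right)} - \left(24166 + 974\right) = \left(-3 + \sqrt{2} \sqrt{10}\right) - \left(24166 + 974\right) = \left(-3 + 2 \sqrt{5}\right) - 25140 = -25143 + 2 \sqrt{5}$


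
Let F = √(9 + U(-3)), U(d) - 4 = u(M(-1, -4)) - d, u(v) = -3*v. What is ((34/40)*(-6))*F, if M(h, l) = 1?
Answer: -51*√13/10 ≈ -18.388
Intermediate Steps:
U(d) = 1 - d (U(d) = 4 + (-3*1 - d) = 4 + (-3 - d) = 1 - d)
F = √13 (F = √(9 + (1 - 1*(-3))) = √(9 + (1 + 3)) = √(9 + 4) = √13 ≈ 3.6056)
((34/40)*(-6))*F = ((34/40)*(-6))*√13 = ((34*(1/40))*(-6))*√13 = ((17/20)*(-6))*√13 = -51*√13/10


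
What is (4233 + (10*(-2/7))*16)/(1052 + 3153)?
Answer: 29311/29435 ≈ 0.99579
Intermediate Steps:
(4233 + (10*(-2/7))*16)/(1052 + 3153) = (4233 + (10*(-2*⅐))*16)/4205 = (4233 + (10*(-2/7))*16)*(1/4205) = (4233 - 20/7*16)*(1/4205) = (4233 - 320/7)*(1/4205) = (29311/7)*(1/4205) = 29311/29435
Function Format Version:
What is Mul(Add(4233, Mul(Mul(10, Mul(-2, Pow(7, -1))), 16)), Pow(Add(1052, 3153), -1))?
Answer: Rational(29311, 29435) ≈ 0.99579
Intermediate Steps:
Mul(Add(4233, Mul(Mul(10, Mul(-2, Pow(7, -1))), 16)), Pow(Add(1052, 3153), -1)) = Mul(Add(4233, Mul(Mul(10, Mul(-2, Rational(1, 7))), 16)), Pow(4205, -1)) = Mul(Add(4233, Mul(Mul(10, Rational(-2, 7)), 16)), Rational(1, 4205)) = Mul(Add(4233, Mul(Rational(-20, 7), 16)), Rational(1, 4205)) = Mul(Add(4233, Rational(-320, 7)), Rational(1, 4205)) = Mul(Rational(29311, 7), Rational(1, 4205)) = Rational(29311, 29435)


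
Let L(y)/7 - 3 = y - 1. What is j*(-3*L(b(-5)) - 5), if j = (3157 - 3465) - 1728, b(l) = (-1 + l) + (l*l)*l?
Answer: -5505344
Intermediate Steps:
b(l) = -1 + l + l**3 (b(l) = (-1 + l) + l**2*l = (-1 + l) + l**3 = -1 + l + l**3)
j = -2036 (j = -308 - 1728 = -2036)
L(y) = 14 + 7*y (L(y) = 21 + 7*(y - 1) = 21 + 7*(-1 + y) = 21 + (-7 + 7*y) = 14 + 7*y)
j*(-3*L(b(-5)) - 5) = -2036*(-3*(14 + 7*(-1 - 5 + (-5)**3)) - 5) = -2036*(-3*(14 + 7*(-1 - 5 - 125)) - 5) = -2036*(-3*(14 + 7*(-131)) - 5) = -2036*(-3*(14 - 917) - 5) = -2036*(-3*(-903) - 5) = -2036*(2709 - 5) = -2036*2704 = -5505344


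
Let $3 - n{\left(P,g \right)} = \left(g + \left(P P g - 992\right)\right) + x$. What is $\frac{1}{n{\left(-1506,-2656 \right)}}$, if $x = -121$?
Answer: $\frac{1}{6023907388} \approx 1.6601 \cdot 10^{-10}$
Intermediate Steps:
$n{\left(P,g \right)} = 1116 - g - g P^{2}$ ($n{\left(P,g \right)} = 3 - \left(\left(g + \left(P P g - 992\right)\right) - 121\right) = 3 - \left(\left(g + \left(P^{2} g - 992\right)\right) - 121\right) = 3 - \left(\left(g + \left(g P^{2} - 992\right)\right) - 121\right) = 3 - \left(\left(g + \left(-992 + g P^{2}\right)\right) - 121\right) = 3 - \left(\left(-992 + g + g P^{2}\right) - 121\right) = 3 - \left(-1113 + g + g P^{2}\right) = 1116 - g - g P^{2}$)
$\frac{1}{n{\left(-1506,-2656 \right)}} = \frac{1}{1116 - -2656 - - 2656 \left(-1506\right)^{2}} = \frac{1}{1116 + 2656 - \left(-2656\right) 2268036} = \frac{1}{1116 + 2656 + 6023903616} = \frac{1}{6023907388}$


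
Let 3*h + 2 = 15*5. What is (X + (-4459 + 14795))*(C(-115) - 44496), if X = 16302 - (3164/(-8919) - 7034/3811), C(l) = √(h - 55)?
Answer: -43464414978816/36667 + 1811017290784*I*√69/101970927 ≈ -1.1854e+9 + 1.4753e+5*I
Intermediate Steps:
h = 73/3 (h = -⅔ + (15*5)/3 = -⅔ + (⅓)*75 = -⅔ + 25 = 73/3 ≈ 24.333)
C(l) = 2*I*√69/3 (C(l) = √(73/3 - 55) = √(-92/3) = 2*I*√69/3)
X = 554184811568/33990309 (X = 16302 - (3164*(-1/8919) - 7034*1/3811) = 16302 - (-3164/8919 - 7034/3811) = 16302 - 1*(-74794250/33990309) = 16302 + 74794250/33990309 = 554184811568/33990309 ≈ 16304.)
(X + (-4459 + 14795))*(C(-115) - 44496) = (554184811568/33990309 + (-4459 + 14795))*(2*I*√69/3 - 44496) = (554184811568/33990309 + 10336)*(-44496 + 2*I*√69/3) = 905508645392*(-44496 + 2*I*√69/3)/33990309 = -43464414978816/36667 + 1811017290784*I*√69/101970927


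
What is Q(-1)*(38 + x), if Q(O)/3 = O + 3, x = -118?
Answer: -480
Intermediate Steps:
Q(O) = 9 + 3*O (Q(O) = 3*(O + 3) = 3*(3 + O) = 9 + 3*O)
Q(-1)*(38 + x) = (9 + 3*(-1))*(38 - 118) = (9 - 3)*(-80) = 6*(-80) = -480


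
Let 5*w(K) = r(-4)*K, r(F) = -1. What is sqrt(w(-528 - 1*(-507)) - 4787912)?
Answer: I*sqrt(119697695)/5 ≈ 2188.1*I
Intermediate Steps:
w(K) = -K/5 (w(K) = (-K)/5 = -K/5)
sqrt(w(-528 - 1*(-507)) - 4787912) = sqrt(-(-528 - 1*(-507))/5 - 4787912) = sqrt(-(-528 + 507)/5 - 4787912) = sqrt(-1/5*(-21) - 4787912) = sqrt(21/5 - 4787912) = sqrt(-23939539/5) = I*sqrt(119697695)/5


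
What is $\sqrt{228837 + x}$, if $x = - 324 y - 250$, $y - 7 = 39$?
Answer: $\sqrt{213683} \approx 462.26$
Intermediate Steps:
$y = 46$ ($y = 7 + 39 = 46$)
$x = -15154$ ($x = \left(-324\right) 46 - 250 = -14904 - 250 = -15154$)
$\sqrt{228837 + x} = \sqrt{228837 - 15154} = \sqrt{213683}$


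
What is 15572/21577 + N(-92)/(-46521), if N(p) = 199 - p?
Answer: 239382035/334594539 ≈ 0.71544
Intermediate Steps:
15572/21577 + N(-92)/(-46521) = 15572/21577 + (199 - 1*(-92))/(-46521) = 15572*(1/21577) + (199 + 92)*(-1/46521) = 15572/21577 + 291*(-1/46521) = 15572/21577 - 97/15507 = 239382035/334594539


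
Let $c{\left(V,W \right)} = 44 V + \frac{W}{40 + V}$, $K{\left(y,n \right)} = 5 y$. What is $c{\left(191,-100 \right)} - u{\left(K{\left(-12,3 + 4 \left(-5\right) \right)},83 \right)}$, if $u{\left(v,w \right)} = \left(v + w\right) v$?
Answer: $\frac{2260004}{231} \approx 9783.6$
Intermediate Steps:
$c{\left(V,W \right)} = 44 V + \frac{W}{40 + V}$
$u{\left(v,w \right)} = v \left(v + w\right)$
$c{\left(191,-100 \right)} - u{\left(K{\left(-12,3 + 4 \left(-5\right) \right)},83 \right)} = \frac{-100 + 44 \cdot 191^{2} + 1760 \cdot 191}{40 + 191} - 5 \left(-12\right) \left(5 \left(-12\right) + 83\right) = \frac{-100 + 44 \cdot 36481 + 336160}{231} - - 60 \left(-60 + 83\right) = \frac{-100 + 1605164 + 336160}{231} - \left(-60\right) 23 = \frac{1}{231} \cdot 1941224 - -1380 = \frac{1941224}{231} + 1380 = \frac{2260004}{231}$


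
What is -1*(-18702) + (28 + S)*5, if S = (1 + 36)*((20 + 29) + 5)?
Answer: 28832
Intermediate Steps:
S = 1998 (S = 37*(49 + 5) = 37*54 = 1998)
-1*(-18702) + (28 + S)*5 = -1*(-18702) + (28 + 1998)*5 = 18702 + 2026*5 = 18702 + 10130 = 28832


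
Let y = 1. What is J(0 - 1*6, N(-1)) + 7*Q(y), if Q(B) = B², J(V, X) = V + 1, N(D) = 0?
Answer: 2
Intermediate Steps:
J(V, X) = 1 + V
J(0 - 1*6, N(-1)) + 7*Q(y) = (1 + (0 - 1*6)) + 7*1² = (1 + (0 - 6)) + 7*1 = (1 - 6) + 7 = -5 + 7 = 2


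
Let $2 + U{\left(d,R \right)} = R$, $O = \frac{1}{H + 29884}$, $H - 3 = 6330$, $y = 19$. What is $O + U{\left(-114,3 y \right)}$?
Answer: $\frac{1991936}{36217} \approx 55.0$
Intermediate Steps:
$H = 6333$ ($H = 3 + 6330 = 6333$)
$O = \frac{1}{36217}$ ($O = \frac{1}{6333 + 29884} = \frac{1}{36217} \approx 2.7611 \cdot 10^{-5}$)
$U{\left(d,R \right)} = -2 + R$
$O + U{\left(-114,3 y \right)} = \frac{1}{36217} + \left(-2 + 3 \cdot 19\right) = \frac{1}{36217} + \left(-2 + 57\right) = \frac{1}{36217} + 55 = \frac{1991936}{36217}$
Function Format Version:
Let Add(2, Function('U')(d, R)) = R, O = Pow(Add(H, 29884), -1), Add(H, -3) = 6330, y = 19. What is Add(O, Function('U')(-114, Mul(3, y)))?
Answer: Rational(1991936, 36217) ≈ 55.000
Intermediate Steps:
H = 6333 (H = Add(3, 6330) = 6333)
O = Rational(1, 36217) (O = Pow(Add(6333, 29884), -1) = Pow(36217, -1) = Rational(1, 36217) ≈ 2.7611e-5)
Function('U')(d, R) = Add(-2, R)
Add(O, Function('U')(-114, Mul(3, y))) = Add(Rational(1, 36217), Add(-2, Mul(3, 19))) = Add(Rational(1, 36217), Add(-2, 57)) = Add(Rational(1, 36217), 55) = Rational(1991936, 36217)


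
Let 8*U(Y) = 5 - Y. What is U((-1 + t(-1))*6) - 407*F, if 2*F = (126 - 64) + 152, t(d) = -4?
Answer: -348357/8 ≈ -43545.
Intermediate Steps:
U(Y) = 5/8 - Y/8 (U(Y) = (5 - Y)/8 = 5/8 - Y/8)
F = 107 (F = ((126 - 64) + 152)/2 = (62 + 152)/2 = (½)*214 = 107)
U((-1 + t(-1))*6) - 407*F = (5/8 - (-1 - 4)*6/8) - 407*107 = (5/8 - (-5)*6/8) - 43549 = (5/8 - ⅛*(-30)) - 43549 = (5/8 + 15/4) - 43549 = 35/8 - 43549 = -348357/8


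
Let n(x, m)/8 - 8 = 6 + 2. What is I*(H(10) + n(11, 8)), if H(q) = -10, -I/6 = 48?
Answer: -33984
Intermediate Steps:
n(x, m) = 128 (n(x, m) = 64 + 8*(6 + 2) = 64 + 8*8 = 64 + 64 = 128)
I = -288 (I = -6*48 = -288)
I*(H(10) + n(11, 8)) = -288*(-10 + 128) = -288*118 = -33984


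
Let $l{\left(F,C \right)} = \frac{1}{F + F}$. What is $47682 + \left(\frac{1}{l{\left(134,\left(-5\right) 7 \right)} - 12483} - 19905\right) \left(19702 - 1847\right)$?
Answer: $- \frac{1188823558619339}{3345443} \approx -3.5536 \cdot 10^{8}$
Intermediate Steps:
$l{\left(F,C \right)} = \frac{1}{2 F}$
$47682 + \left(\frac{1}{l{\left(134,\left(-5\right) 7 \right)} - 12483} - 19905\right) \left(19702 - 1847\right) = 47682 + \left(\frac{1}{\frac{1}{2 \cdot 134} - 12483} - 19905\right) \left(19702 - 1847\right) = 47682 + \left(\frac{1}{\frac{1}{2} \cdot \frac{1}{134} - 12483} - 19905\right) 17855 = 47682 + \left(\frac{1}{\frac{1}{268} - 12483} - 19905\right) 17855 = 47682 + \left(\frac{1}{- \frac{3345443}{268}} - 19905\right) 17855 = 47682 + \left(- \frac{268}{3345443} - 19905\right) 17855 = 47682 - \frac{1188983076032465}{3345443} = - \frac{1188823558619339}{3345443}$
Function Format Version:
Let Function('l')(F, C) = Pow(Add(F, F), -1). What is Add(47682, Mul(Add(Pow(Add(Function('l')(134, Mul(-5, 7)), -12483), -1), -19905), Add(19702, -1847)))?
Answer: Rational(-1188823558619339, 3345443) ≈ -3.5536e+8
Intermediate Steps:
Function('l')(F, C) = Mul(Rational(1, 2), Pow(F, -1)) (Function('l')(F, C) = Pow(Mul(2, F), -1) = Mul(Rational(1, 2), Pow(F, -1)))
Add(47682, Mul(Add(Pow(Add(Function('l')(134, Mul(-5, 7)), -12483), -1), -19905), Add(19702, -1847))) = Add(47682, Mul(Add(Pow(Add(Mul(Rational(1, 2), Pow(134, -1)), -12483), -1), -19905), Add(19702, -1847))) = Add(47682, Mul(Add(Pow(Add(Mul(Rational(1, 2), Rational(1, 134)), -12483), -1), -19905), 17855)) = Add(47682, Mul(Add(Pow(Add(Rational(1, 268), -12483), -1), -19905), 17855)) = Add(47682, Mul(Add(Pow(Rational(-3345443, 268), -1), -19905), 17855)) = Add(47682, Mul(Add(Rational(-268, 3345443), -19905), 17855)) = Add(47682, Mul(Rational(-66591043183, 3345443), 17855)) = Add(47682, Rational(-1188983076032465, 3345443)) = Rational(-1188823558619339, 3345443)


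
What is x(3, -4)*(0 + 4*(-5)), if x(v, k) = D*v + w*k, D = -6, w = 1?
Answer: 440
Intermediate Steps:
x(v, k) = k - 6*v (x(v, k) = -6*v + 1*k = -6*v + k = k - 6*v)
x(3, -4)*(0 + 4*(-5)) = (-4 - 6*3)*(0 + 4*(-5)) = (-4 - 18)*(0 - 20) = -22*(-20) = 440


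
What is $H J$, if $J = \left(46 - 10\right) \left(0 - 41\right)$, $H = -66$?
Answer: $97416$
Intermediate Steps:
$J = -1476$ ($J = 36 \left(-41\right) = -1476$)
$H J = \left(-66\right) \left(-1476\right) = 97416$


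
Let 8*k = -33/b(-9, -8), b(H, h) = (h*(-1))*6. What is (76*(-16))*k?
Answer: 209/2 ≈ 104.50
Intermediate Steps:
b(H, h) = -6*h (b(H, h) = -h*6 = -6*h)
k = -11/128 (k = (-33/((-6*(-8))))/8 = (-33/48)/8 = (-33*1/48)/8 = (1/8)*(-11/16) = -11/128 ≈ -0.085938)
(76*(-16))*k = (76*(-16))*(-11/128) = -1216*(-11/128) = 209/2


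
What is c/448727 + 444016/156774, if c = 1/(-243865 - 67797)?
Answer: 31048075057983805/10962512430076038 ≈ 2.8322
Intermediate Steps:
c = -1/311662 (c = 1/(-311662) = -1/311662 ≈ -3.2086e-6)
c/448727 + 444016/156774 = -1/311662/448727 + 444016/156774 = -1/311662*1/448727 + 444016*(1/156774) = -1/139851154274 + 222008/78387 = 31048075057983805/10962512430076038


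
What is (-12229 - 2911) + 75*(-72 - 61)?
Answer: -25115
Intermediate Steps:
(-12229 - 2911) + 75*(-72 - 61) = -15140 + 75*(-133) = -15140 - 9975 = -25115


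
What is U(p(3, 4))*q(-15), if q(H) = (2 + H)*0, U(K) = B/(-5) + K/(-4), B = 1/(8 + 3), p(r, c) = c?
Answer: 0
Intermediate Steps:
B = 1/11 ≈ 0.090909
U(K) = -1/55 - K/4 (U(K) = (1/11)/(-5) + K/(-4) = (1/11)*(-⅕) + K*(-¼) = -1/55 - K/4)
q(H) = 0
U(p(3, 4))*q(-15) = (-1/55 - ¼*4)*0 = (-1/55 - 1)*0 = -56/55*0 = 0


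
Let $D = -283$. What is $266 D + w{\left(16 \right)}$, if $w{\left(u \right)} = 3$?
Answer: $-75275$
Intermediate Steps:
$266 D + w{\left(16 \right)} = 266 \left(-283\right) + 3 = -75278 + 3 = -75275$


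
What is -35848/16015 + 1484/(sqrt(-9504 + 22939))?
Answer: -35848/16015 + 1484*sqrt(13435)/13435 ≈ 10.565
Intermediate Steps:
-35848/16015 + 1484/(sqrt(-9504 + 22939)) = -35848*1/16015 + 1484/(sqrt(13435)) = -35848/16015 + 1484*(sqrt(13435)/13435) = -35848/16015 + 1484*sqrt(13435)/13435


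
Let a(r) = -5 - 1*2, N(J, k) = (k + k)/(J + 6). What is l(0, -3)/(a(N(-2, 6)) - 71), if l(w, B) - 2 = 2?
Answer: -2/39 ≈ -0.051282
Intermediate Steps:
N(J, k) = 2*k/(6 + J) (N(J, k) = (2*k)/(6 + J) = 2*k/(6 + J))
a(r) = -7 (a(r) = -5 - 2 = -7)
l(w, B) = 4 (l(w, B) = 2 + 2 = 4)
l(0, -3)/(a(N(-2, 6)) - 71) = 4/(-7 - 71) = 4/(-78) = 4*(-1/78) = -2/39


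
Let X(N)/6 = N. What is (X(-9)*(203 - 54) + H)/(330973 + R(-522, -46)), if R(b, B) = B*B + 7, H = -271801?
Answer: -279847/333096 ≈ -0.84014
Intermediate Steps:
X(N) = 6*N
R(b, B) = 7 + B² (R(b, B) = B² + 7 = 7 + B²)
(X(-9)*(203 - 54) + H)/(330973 + R(-522, -46)) = ((6*(-9))*(203 - 54) - 271801)/(330973 + (7 + (-46)²)) = (-54*149 - 271801)/(330973 + (7 + 2116)) = (-8046 - 271801)/(330973 + 2123) = -279847/333096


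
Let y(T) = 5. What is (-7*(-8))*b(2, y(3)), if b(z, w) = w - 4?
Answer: 56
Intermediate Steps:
b(z, w) = -4 + w
(-7*(-8))*b(2, y(3)) = (-7*(-8))*(-4 + 5) = 56*1 = 56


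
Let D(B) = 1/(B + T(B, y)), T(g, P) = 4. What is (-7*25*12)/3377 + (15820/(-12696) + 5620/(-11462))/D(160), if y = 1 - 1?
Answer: -796858259530/2792194779 ≈ -285.39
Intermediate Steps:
y = 0
D(B) = 1/(4 + B) (D(B) = 1/(B + 4) = 1/(4 + B))
(-7*25*12)/3377 + (15820/(-12696) + 5620/(-11462))/D(160) = (-7*25*12)/3377 + (15820/(-12696) + 5620/(-11462))/(1/(4 + 160)) = -175*12*(1/3377) + (15820*(-1/12696) + 5620*(-1/11462))/(1/164) = -2100*1/3377 + (-3955/3174 - 2810/5731)/(1/164) = -2100/3377 - 31585045/18190194*164 = -2100/3377 - 2589973690/9095097 = -796858259530/2792194779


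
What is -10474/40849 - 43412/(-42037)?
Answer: 1333041250/1717169413 ≈ 0.77630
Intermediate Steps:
-10474/40849 - 43412/(-42037) = -10474*1/40849 - 43412*(-1/42037) = -10474/40849 + 43412/42037 = 1333041250/1717169413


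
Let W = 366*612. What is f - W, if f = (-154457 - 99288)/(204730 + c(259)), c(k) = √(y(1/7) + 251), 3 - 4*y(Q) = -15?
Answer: -18777072213201388/83828745289 + 253745*√1022/83828745289 ≈ -2.2399e+5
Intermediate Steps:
y(Q) = 9/2 (y(Q) = ¾ - ¼*(-15) = ¾ + 15/4 = 9/2)
c(k) = √1022/2 (c(k) = √(9/2 + 251) = √(511/2) = √1022/2)
W = 223992
f = -253745/(204730 + √1022/2) (f = (-154457 - 99288)/(204730 + √1022/2) = -253745/(204730 + √1022/2) ≈ -1.2393)
f - W = (-103898427700/83828745289 + 253745*√1022/83828745289) - 1*223992 = (-103898427700/83828745289 + 253745*√1022/83828745289) - 223992 = -18777072213201388/83828745289 + 253745*√1022/83828745289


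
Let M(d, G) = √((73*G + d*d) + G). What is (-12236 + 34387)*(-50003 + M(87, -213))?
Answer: -1107616453 + 22151*I*√8193 ≈ -1.1076e+9 + 2.005e+6*I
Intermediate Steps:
M(d, G) = √(d² + 74*G) (M(d, G) = √((73*G + d²) + G) = √((d² + 73*G) + G) = √(d² + 74*G))
(-12236 + 34387)*(-50003 + M(87, -213)) = (-12236 + 34387)*(-50003 + √(87² + 74*(-213))) = 22151*(-50003 + √(7569 - 15762)) = 22151*(-50003 + √(-8193)) = 22151*(-50003 + I*√8193) = -1107616453 + 22151*I*√8193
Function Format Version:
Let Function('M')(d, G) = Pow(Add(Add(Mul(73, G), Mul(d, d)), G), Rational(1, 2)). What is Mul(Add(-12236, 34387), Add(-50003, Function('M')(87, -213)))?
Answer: Add(-1107616453, Mul(22151, I, Pow(8193, Rational(1, 2)))) ≈ Add(-1.1076e+9, Mul(2.0050e+6, I))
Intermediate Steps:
Function('M')(d, G) = Pow(Add(Pow(d, 2), Mul(74, G)), Rational(1, 2)) (Function('M')(d, G) = Pow(Add(Add(Mul(73, G), Pow(d, 2)), G), Rational(1, 2)) = Pow(Add(Add(Pow(d, 2), Mul(73, G)), G), Rational(1, 2)) = Pow(Add(Pow(d, 2), Mul(74, G)), Rational(1, 2)))
Mul(Add(-12236, 34387), Add(-50003, Function('M')(87, -213))) = Mul(Add(-12236, 34387), Add(-50003, Pow(Add(Pow(87, 2), Mul(74, -213)), Rational(1, 2)))) = Mul(22151, Add(-50003, Pow(Add(7569, -15762), Rational(1, 2)))) = Mul(22151, Add(-50003, Pow(-8193, Rational(1, 2)))) = Mul(22151, Add(-50003, Mul(I, Pow(8193, Rational(1, 2))))) = Add(-1107616453, Mul(22151, I, Pow(8193, Rational(1, 2))))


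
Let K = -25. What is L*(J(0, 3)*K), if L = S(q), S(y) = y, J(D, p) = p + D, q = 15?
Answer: -1125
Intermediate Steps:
J(D, p) = D + p
L = 15
L*(J(0, 3)*K) = 15*((0 + 3)*(-25)) = 15*(3*(-25)) = 15*(-75) = -1125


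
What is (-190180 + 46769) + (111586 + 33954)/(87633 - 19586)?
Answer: -9758542777/68047 ≈ -1.4341e+5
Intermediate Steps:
(-190180 + 46769) + (111586 + 33954)/(87633 - 19586) = -143411 + 145540/68047 = -9758542777/68047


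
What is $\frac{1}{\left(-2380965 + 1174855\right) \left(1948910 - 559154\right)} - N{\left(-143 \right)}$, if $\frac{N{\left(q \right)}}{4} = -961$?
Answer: $\frac{6443307453611039}{1676198609160} \approx 3844.0$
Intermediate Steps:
$N{\left(q \right)} = -3844$ ($N{\left(q \right)} = 4 \left(-961\right) = -3844$)
$\frac{1}{\left(-2380965 + 1174855\right) \left(1948910 - 559154\right)} - N{\left(-143 \right)} = \frac{1}{\left(-2380965 + 1174855\right) \left(1948910 - 559154\right)} - -3844 = \frac{1}{\left(-1206110\right) 1389756} + 3844 = \frac{1}{-1676198609160} + 3844 = - \frac{1}{1676198609160} + 3844 = \frac{6443307453611039}{1676198609160}$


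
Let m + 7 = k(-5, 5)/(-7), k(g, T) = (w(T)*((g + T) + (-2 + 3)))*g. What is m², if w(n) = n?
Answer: 576/49 ≈ 11.755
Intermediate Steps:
k(g, T) = T*g*(1 + T + g) (k(g, T) = (T*((g + T) + (-2 + 3)))*g = (T*((T + g) + 1))*g = (T*(1 + T + g))*g = T*g*(1 + T + g))
m = -24/7 (m = -7 + (5*(-5)*(1 + 5 - 5))/(-7) = -7 + (5*(-5)*1)*(-⅐) = -7 - 25*(-⅐) = -7 + 25/7 = -24/7 ≈ -3.4286)
m² = (-24/7)² = 576/49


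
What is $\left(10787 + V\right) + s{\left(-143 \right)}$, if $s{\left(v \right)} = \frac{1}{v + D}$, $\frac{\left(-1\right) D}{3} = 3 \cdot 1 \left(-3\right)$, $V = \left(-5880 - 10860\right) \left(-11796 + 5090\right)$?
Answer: $\frac{13023230331}{116} \approx 1.1227 \cdot 10^{8}$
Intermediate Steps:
$V = 112258440$ ($V = \left(-16740\right) \left(-6706\right) = 112258440$)
$D = 27$ ($D = - 3 \cdot 3 \cdot 1 \left(-3\right) = - 3 \cdot 3 \left(-3\right) = \left(-3\right) \left(-9\right) = 27$)
$s{\left(v \right)} = \frac{1}{27 + v}$ ($s{\left(v \right)} = \frac{1}{v + 27} = \frac{1}{27 + v}$)
$\left(10787 + V\right) + s{\left(-143 \right)} = \left(10787 + 112258440\right) + \frac{1}{27 - 143} = 112269227 + \frac{1}{-116} = 112269227 - \frac{1}{116} = \frac{13023230331}{116}$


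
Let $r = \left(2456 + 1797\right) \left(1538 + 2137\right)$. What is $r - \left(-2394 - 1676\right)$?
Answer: $15633845$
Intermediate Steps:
$r = 15629775$ ($r = 4253 \cdot 3675 = 15629775$)
$r - \left(-2394 - 1676\right) = 15629775 - \left(-2394 - 1676\right) = 15629775 - -4070 = 15629775 + 4070 = 15633845$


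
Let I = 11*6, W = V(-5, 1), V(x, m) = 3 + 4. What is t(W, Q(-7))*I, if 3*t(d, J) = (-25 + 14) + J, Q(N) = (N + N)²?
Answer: 4070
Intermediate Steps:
V(x, m) = 7
W = 7
Q(N) = 4*N² (Q(N) = (2*N)² = 4*N²)
t(d, J) = -11/3 + J/3 (t(d, J) = ((-25 + 14) + J)/3 = (-11 + J)/3 = -11/3 + J/3)
I = 66
t(W, Q(-7))*I = (-11/3 + (4*(-7)²)/3)*66 = (-11/3 + (4*49)/3)*66 = (-11/3 + (⅓)*196)*66 = (-11/3 + 196/3)*66 = (185/3)*66 = 4070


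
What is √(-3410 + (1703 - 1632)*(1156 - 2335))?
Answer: I*√87119 ≈ 295.16*I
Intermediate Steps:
√(-3410 + (1703 - 1632)*(1156 - 2335)) = √(-3410 + 71*(-1179)) = √(-3410 - 83709) = √(-87119) = I*√87119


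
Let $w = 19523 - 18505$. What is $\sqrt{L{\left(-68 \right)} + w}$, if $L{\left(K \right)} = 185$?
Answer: $\sqrt{1203} \approx 34.684$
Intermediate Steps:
$w = 1018$ ($w = 19523 - 18505 = 1018$)
$\sqrt{L{\left(-68 \right)} + w} = \sqrt{185 + 1018} = \sqrt{1203}$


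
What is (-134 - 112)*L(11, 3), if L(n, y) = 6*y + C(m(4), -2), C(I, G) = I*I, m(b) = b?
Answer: -8364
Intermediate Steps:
C(I, G) = I**2
L(n, y) = 16 + 6*y (L(n, y) = 6*y + 4**2 = 6*y + 16 = 16 + 6*y)
(-134 - 112)*L(11, 3) = (-134 - 112)*(16 + 6*3) = -246*(16 + 18) = -246*34 = -8364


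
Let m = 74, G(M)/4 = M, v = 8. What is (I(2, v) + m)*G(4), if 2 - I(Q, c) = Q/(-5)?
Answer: 6112/5 ≈ 1222.4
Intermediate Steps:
G(M) = 4*M
I(Q, c) = 2 + Q/5 (I(Q, c) = 2 - Q/(-5) = 2 - Q*(-1)/5 = 2 - (-1)*Q/5 = 2 + Q/5)
(I(2, v) + m)*G(4) = ((2 + (⅕)*2) + 74)*(4*4) = ((2 + ⅖) + 74)*16 = (12/5 + 74)*16 = (382/5)*16 = 6112/5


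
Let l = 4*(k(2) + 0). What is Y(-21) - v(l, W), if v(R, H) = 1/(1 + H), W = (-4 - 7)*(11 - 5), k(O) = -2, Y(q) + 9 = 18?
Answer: 586/65 ≈ 9.0154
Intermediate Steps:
Y(q) = 9 (Y(q) = -9 + 18 = 9)
W = -66 (W = -11*6 = -66)
l = -8 (l = 4*(-2 + 0) = 4*(-2) = -8)
Y(-21) - v(l, W) = 9 - 1/(1 - 66) = 9 - 1/(-65) = 9 - 1*(-1/65) = 9 + 1/65 = 586/65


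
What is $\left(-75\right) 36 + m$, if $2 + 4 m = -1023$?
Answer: $- \frac{11825}{4} \approx -2956.3$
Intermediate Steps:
$m = - \frac{1025}{4}$ ($m = - \frac{1}{2} + \frac{1}{4} \left(-1023\right) = - \frac{1}{2} - \frac{1023}{4} = - \frac{1025}{4} \approx -256.25$)
$\left(-75\right) 36 + m = \left(-75\right) 36 - \frac{1025}{4} = -2700 - \frac{1025}{4} = - \frac{11825}{4}$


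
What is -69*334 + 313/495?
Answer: -11407457/495 ≈ -23045.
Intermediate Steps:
-69*334 + 313/495 = -23046 + 313*(1/495) = -23046 + 313/495 = -11407457/495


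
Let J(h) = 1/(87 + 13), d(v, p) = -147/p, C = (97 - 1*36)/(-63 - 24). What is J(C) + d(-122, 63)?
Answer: -697/300 ≈ -2.3233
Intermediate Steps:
C = -61/87 (C = (97 - 36)/(-87) = 61*(-1/87) = -61/87 ≈ -0.70115)
J(h) = 1/100
J(C) + d(-122, 63) = 1/100 - 147/63 = 1/100 - 147*1/63 = 1/100 - 7/3 = -697/300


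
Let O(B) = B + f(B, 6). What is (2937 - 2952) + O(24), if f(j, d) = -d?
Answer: 3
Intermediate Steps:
O(B) = -6 + B (O(B) = B - 1*6 = B - 6 = -6 + B)
(2937 - 2952) + O(24) = (2937 - 2952) + (-6 + 24) = -15 + 18 = 3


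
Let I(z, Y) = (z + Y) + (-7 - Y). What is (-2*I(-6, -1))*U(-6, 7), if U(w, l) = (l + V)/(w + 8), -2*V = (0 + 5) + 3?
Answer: 39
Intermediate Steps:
I(z, Y) = -7 + z (I(z, Y) = (Y + z) + (-7 - Y) = -7 + z)
V = -4 (V = -((0 + 5) + 3)/2 = -(5 + 3)/2 = -½*8 = -4)
U(w, l) = (-4 + l)/(8 + w) (U(w, l) = (l - 4)/(w + 8) = (-4 + l)/(8 + w))
(-2*I(-6, -1))*U(-6, 7) = (-2*(-7 - 6))*((-4 + 7)/(8 - 6)) = (-2*(-13))*(3/2) = 26*((½)*3) = 26*(3/2) = 39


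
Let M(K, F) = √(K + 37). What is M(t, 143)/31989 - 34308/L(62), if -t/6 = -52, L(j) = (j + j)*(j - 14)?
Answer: -2859/496 + √349/31989 ≈ -5.7635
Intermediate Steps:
L(j) = 2*j*(-14 + j) (L(j) = (2*j)*(-14 + j) = 2*j*(-14 + j))
t = 312 (t = -6*(-52) = 312)
M(K, F) = √(37 + K)
M(t, 143)/31989 - 34308/L(62) = √(37 + 312)/31989 - 34308*1/(124*(-14 + 62)) = √349*(1/31989) - 34308/(2*62*48) = √349/31989 - 34308/5952 = √349/31989 - 34308*1/5952 = √349/31989 - 2859/496 = -2859/496 + √349/31989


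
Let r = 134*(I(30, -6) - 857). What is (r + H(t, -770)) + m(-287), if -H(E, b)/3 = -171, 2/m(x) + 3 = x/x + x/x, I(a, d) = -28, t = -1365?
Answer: -118079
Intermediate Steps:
m(x) = -2 (m(x) = 2/(-3 + (x/x + x/x)) = 2/(-3 + (1 + 1)) = 2/(-3 + 2) = 2/(-1) = 2*(-1) = -2)
H(E, b) = 513 (H(E, b) = -3*(-171) = 513)
r = -118590 (r = 134*(-28 - 857) = 134*(-885) = -118590)
(r + H(t, -770)) + m(-287) = (-118590 + 513) - 2 = -118077 - 2 = -118079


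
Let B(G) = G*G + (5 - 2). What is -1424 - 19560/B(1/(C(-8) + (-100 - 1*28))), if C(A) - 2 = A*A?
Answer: -91611632/11533 ≈ -7943.4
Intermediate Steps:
C(A) = 2 + A**2 (C(A) = 2 + A*A = 2 + A**2)
B(G) = 3 + G**2 (B(G) = G**2 + 3 = 3 + G**2)
-1424 - 19560/B(1/(C(-8) + (-100 - 1*28))) = -1424 - 19560/(3 + (1/((2 + (-8)**2) + (-100 - 1*28)))**2) = -1424 - 19560/(3 + (1/((2 + 64) + (-100 - 28)))**2) = -1424 - 19560/(3 + (1/(66 - 128))**2) = -1424 - 19560/(3 + (1/(-62))**2) = -1424 - 19560/(3 + (-1/62)**2) = -1424 - 19560/(3 + 1/3844) = -1424 - 19560/11533/3844 = -1424 - 19560*3844/11533 = -1424 - 75188640/11533 = -91611632/11533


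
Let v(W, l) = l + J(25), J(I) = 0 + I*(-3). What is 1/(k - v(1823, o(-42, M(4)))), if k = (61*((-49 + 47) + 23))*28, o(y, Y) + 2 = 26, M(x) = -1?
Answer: 1/35919 ≈ 2.7840e-5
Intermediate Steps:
J(I) = -3*I (J(I) = 0 - 3*I = -3*I)
o(y, Y) = 24 (o(y, Y) = -2 + 26 = 24)
v(W, l) = -75 + l (v(W, l) = l - 3*25 = l - 75 = -75 + l)
k = 35868 (k = (61*(-2 + 23))*28 = (61*21)*28 = 1281*28 = 35868)
1/(k - v(1823, o(-42, M(4)))) = 1/(35868 - (-75 + 24)) = 1/(35868 - 1*(-51)) = 1/(35868 + 51) = 1/35919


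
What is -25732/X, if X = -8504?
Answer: 6433/2126 ≈ 3.0259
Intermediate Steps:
-25732/X = -25732/(-8504) = -25732*(-1/8504) = 6433/2126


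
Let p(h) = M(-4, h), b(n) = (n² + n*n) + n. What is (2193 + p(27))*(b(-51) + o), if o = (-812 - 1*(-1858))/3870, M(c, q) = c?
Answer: 21819312812/1935 ≈ 1.1276e+7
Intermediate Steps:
o = 523/1935 (o = (-812 + 1858)*(1/3870) = 1046*(1/3870) = 523/1935 ≈ 0.27028)
b(n) = n + 2*n² (b(n) = (n² + n²) + n = 2*n² + n = n + 2*n²)
p(h) = -4
(2193 + p(27))*(b(-51) + o) = (2193 - 4)*(-51*(1 + 2*(-51)) + 523/1935) = 2189*(-51*(1 - 102) + 523/1935) = 2189*(-51*(-101) + 523/1935) = 2189*(5151 + 523/1935) = 2189*(9967708/1935) = 21819312812/1935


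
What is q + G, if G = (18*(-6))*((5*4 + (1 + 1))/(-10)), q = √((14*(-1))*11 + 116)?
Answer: 1188/5 + I*√38 ≈ 237.6 + 6.1644*I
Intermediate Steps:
q = I*√38 (q = √(-14*11 + 116) = √(-154 + 116) = √(-38) = I*√38 ≈ 6.1644*I)
G = 1188/5 (G = -108*(20 + 2)*(-1)/10 = -2376*(-1)/10 = -108*(-11/5) = 1188/5 ≈ 237.60)
q + G = I*√38 + 1188/5 = 1188/5 + I*√38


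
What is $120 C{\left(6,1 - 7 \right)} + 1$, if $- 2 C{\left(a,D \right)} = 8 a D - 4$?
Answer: $17521$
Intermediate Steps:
$C{\left(a,D \right)} = 2 - 4 D a$ ($C{\left(a,D \right)} = - \frac{8 a D - 4}{2} = - \frac{8 D a - 4}{2} = - \frac{-4 + 8 D a}{2} = 2 - 4 D a$)
$120 C{\left(6,1 - 7 \right)} + 1 = 120 \left(2 - 4 \left(1 - 7\right) 6\right) + 1 = 120 \left(2 - \left(-24\right) 6\right) + 1 = 120 \left(2 + 144\right) + 1 = 120 \cdot 146 + 1 = 17520 + 1 = 17521$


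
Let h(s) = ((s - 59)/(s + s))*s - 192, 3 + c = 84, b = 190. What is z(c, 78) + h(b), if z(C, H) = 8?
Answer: -237/2 ≈ -118.50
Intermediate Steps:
c = 81 (c = -3 + 84 = 81)
h(s) = -443/2 + s/2 (h(s) = ((-59 + s)/((2*s)))*s - 192 = ((-59 + s)*(1/(2*s)))*s - 192 = ((-59 + s)/(2*s))*s - 192 = (-59/2 + s/2) - 192 = -443/2 + s/2)
z(c, 78) + h(b) = 8 + (-443/2 + (½)*190) = 8 + (-443/2 + 95) = 8 - 253/2 = -237/2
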